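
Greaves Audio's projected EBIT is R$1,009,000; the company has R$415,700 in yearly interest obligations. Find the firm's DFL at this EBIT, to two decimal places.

1.70

Annual interest charges come to R$415,700.00.
Degree of financial leverage = EBIT / (EBIT − interest) = R$1,009,000 / R$593,300.00 = 1.7007.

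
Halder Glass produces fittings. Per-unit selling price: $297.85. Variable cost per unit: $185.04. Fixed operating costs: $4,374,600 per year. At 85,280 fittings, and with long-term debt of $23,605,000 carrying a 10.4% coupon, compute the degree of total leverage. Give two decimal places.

Contribution at this volume is 85,280 × $112.81 = $9,620,436.80.
Operating income = contribution − fixed costs = $9,620,436.80 − $4,374,600 = $5,245,836.80. Interest = $2,454,920.00, so EBIT − I = $2,790,916.80.
Degree of total leverage = total CM / (EBIT − interest) = $9,620,436.80 / $2,790,916.80 = 3.4471.

3.45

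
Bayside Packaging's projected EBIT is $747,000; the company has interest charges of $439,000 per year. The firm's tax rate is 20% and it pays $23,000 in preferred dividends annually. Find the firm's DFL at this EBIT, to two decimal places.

2.68

Interest = $439,000.00.
Pre-tax preferred-dividend burden = $23,000 ÷ (1 − 0.20) = $28,750.00.
DFL = EBIT ÷ [EBIT − I − D_p/(1−t)] = $747,000 ÷ [$747,000 − $439,000.00 − $28,750.00] = $747,000 ÷ $279,250.00 = 2.6750.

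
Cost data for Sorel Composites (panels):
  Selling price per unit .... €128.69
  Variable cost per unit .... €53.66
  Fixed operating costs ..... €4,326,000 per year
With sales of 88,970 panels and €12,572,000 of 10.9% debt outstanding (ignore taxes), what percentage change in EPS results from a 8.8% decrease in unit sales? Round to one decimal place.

Contribution at this volume is 88,970 × €75.03 = €6,675,419.10.
Operating income = contribution − fixed costs = €6,675,419.10 − €4,326,000 = €2,349,419.10.
Interest = €1,370,348.00, so EBIT − I = €979,071.10.
Degree of combined leverage = contribution ÷ (EBIT − I) = €6,675,419.10 ÷ €979,071.10 = 6.8181.
%ΔEPS = DCL × %ΔSales = 6.8181 × -8.8% = -60.0%.

-60.0%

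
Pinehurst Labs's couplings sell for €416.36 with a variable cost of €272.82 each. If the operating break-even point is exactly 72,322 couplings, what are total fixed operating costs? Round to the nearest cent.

€10,381,099.88

Unit CM = price − variable cost = €416.36 − €272.82 = €143.54.
Since BE = FC / CM, FC = 72,322 × €143.54 = €10,381,099.88.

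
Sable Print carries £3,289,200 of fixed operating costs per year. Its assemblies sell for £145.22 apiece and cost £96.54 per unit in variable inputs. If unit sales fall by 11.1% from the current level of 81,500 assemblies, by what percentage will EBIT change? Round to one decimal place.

At 81,500 units, contribution = 81,500 × £48.68 = £3,967,420.00.
EBIT = £3,967,420.00 − £3,289,200 = £678,220.00.
So DOL = total CM / EBIT = £3,967,420.00 / £678,220.00 = 5.8498.
%ΔEBIT = DOL × %ΔSales = 5.8498 × -11.1% = -64.9%.

-64.9%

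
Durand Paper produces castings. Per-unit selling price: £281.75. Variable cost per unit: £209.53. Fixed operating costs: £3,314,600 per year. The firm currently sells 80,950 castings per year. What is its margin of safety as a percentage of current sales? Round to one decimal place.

43.3%

Unit CM = price − variable cost = £281.75 − £209.53 = £72.22. Break-even units = £3,314,600 ÷ £72.22 = 45,895.87; break-even revenue = 45,895.87 × £281.75 = £12,931,162.42.
Current sales = 80,950 × £281.75 = £22,807,662.50.
Margin of safety = (£22,807,662.50 − £12,931,162.42) ÷ £22,807,662.50 = 43.3%.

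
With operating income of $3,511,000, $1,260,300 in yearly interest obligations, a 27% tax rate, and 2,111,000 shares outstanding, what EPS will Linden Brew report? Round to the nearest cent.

Interest = $1,260,300.00, so EBT = $3,511,000 − $1,260,300.00 = $2,250,700.00.
After tax at 27%: net income = $2,250,700.00 × 0.73 = $1,643,011.00.
Per share: $1,643,011.00 / 2,111,000 shares = $0.78.

$0.78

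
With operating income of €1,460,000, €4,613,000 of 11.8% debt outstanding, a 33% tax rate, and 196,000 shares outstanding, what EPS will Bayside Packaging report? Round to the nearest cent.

€3.13

Interest = €544,334.00, so EBT = €1,460,000 − €544,334.00 = €915,666.00.
Net income = €915,666.00 × (1 − 0.33) = €613,496.22.
EPS = €613,496.22 ÷ 196,000 = €3.13.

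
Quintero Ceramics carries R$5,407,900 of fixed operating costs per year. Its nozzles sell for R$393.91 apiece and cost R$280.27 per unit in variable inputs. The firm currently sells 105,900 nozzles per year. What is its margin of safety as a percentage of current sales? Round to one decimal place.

55.1%

Unit CM = price − variable cost = R$393.91 − R$280.27 = R$113.64. Break-even units = R$5,407,900 ÷ R$113.64 = 47,588.00; break-even revenue = 47,588.00 × R$393.91 = R$18,745,387.97.
Current sales = 105,900 × R$393.91 = R$41,715,069.00.
Margin of safety = (R$41,715,069.00 − R$18,745,387.97) ÷ R$41,715,069.00 = 55.1%.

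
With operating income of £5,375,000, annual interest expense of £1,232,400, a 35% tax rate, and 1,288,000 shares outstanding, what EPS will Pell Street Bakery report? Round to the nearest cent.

Interest = £1,232,400.00, so EBT = £5,375,000 − £1,232,400.00 = £4,142,600.00.
After tax at 35%: net income = £4,142,600.00 × 0.65 = £2,692,690.00.
Per share: £2,692,690.00 / 1,288,000 shares = £2.09.

£2.09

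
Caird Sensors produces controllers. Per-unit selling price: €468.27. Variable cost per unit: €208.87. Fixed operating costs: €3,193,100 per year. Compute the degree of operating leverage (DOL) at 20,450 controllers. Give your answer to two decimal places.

2.51

Total contribution margin = 20,450 × €259.40 = €5,304,730.00.
Subtracting fixed costs: EBIT = €5,304,730.00 − €3,193,100 = €2,111,630.00.
DOL = contribution ÷ EBIT = €5,304,730.00 ÷ €2,111,630.00 = 2.5121.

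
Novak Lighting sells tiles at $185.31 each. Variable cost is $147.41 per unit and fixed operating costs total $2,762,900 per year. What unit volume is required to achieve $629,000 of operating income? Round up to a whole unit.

89,497 tiles

Unit CM = price − variable cost = $185.31 − $147.41 = $37.90.
Units = (FC + target) / CM = ($2,762,900 + $629,000) / $37.90 = 89,496.04, so 89,497 tiles.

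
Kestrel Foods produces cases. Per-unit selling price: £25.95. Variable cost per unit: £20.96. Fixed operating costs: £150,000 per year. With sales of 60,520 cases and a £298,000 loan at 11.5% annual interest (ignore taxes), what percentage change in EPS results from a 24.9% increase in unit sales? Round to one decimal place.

Total contribution margin = 60,520 × £4.99 = £301,994.80.
Operating income = contribution − fixed costs = £301,994.80 − £150,000 = £151,994.80.
Interest = £34,270.00, so EBIT − I = £117,724.80.
Degree of combined leverage = contribution ÷ (EBIT − I) = £301,994.80 ÷ £117,724.80 = 2.5653.
%ΔEPS = DCL × %ΔSales = 2.5653 × +24.9% = +63.9%.

+63.9%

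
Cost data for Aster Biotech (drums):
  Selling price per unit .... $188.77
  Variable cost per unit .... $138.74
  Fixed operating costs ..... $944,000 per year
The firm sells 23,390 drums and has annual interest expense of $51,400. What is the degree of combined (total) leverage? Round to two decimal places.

6.69

Contribution at this volume is 23,390 × $50.03 = $1,170,201.70.
EBIT = $1,170,201.70 − $944,000 = $226,201.70. Interest = $51,400.00, so EBIT − I = $174,801.70.
Degree of total leverage = total CM / (EBIT − interest) = $1,170,201.70 / $174,801.70 = 6.6945.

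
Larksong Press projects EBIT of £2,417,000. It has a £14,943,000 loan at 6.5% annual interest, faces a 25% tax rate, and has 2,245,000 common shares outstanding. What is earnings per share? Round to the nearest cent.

Interest = £971,295.00, so EBT = £2,417,000 − £971,295.00 = £1,445,705.00.
After tax at 25%: net income = £1,445,705.00 × 0.75 = £1,084,278.75.
Per share: £1,084,278.75 / 2,245,000 shares = £0.48.

£0.48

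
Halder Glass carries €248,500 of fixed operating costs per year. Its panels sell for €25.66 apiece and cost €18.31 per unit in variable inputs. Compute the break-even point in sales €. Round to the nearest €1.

€867,552

Contribution margin per unit = €25.66 − €18.31 = €7.35, a CM ratio of €7.35 ÷ €25.66 = 0.2864.
Break-even revenue = fixed costs × price ÷ CM = €248,500 × €25.66 ÷ €7.35 = €867,552.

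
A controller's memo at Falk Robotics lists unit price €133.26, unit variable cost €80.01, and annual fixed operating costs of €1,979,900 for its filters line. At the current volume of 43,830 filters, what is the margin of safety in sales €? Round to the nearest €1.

Each unit contributes €133.26 − €80.01 = €53.25. Break-even units = €1,979,900 ÷ €53.25 = 37,181.22; break-even revenue = 37,181.22 × €133.26 = €4,954,769.46.
Actual sales revenue = 43,830 × €133.26 = €5,840,785.80.
Margin of safety = €5,840,785.80 − €4,954,769.46 = €886,016.

€886,016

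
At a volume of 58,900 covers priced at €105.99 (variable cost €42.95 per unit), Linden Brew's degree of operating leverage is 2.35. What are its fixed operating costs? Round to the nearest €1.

€2,133,032

Total contribution margin = 58,900 × €63.04 = €3,713,056.00.
Since DOL = CM ÷ EBIT, EBIT = €3,713,056.00 ÷ 2.35 = €1,580,023.83.
And FC = contribution − EBIT = €3,713,056.00 − €1,580,023.83 = €2,133,032.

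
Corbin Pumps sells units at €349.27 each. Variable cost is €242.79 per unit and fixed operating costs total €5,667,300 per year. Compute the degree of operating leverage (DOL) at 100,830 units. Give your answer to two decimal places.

Total contribution margin = 100,830 × €106.48 = €10,736,378.40.
Operating income = contribution − fixed costs = €10,736,378.40 − €5,667,300 = €5,069,078.40.
Degree of operating leverage = €10,736,378.40 / €5,069,078.40 = 2.1180.

2.12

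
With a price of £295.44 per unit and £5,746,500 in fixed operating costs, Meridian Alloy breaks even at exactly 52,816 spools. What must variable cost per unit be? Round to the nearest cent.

£186.64

At break-even, FC = Q × (P − VC), so P − VC = £5,746,500 ÷ 52,816 = £108.8023.
Variable cost per unit = £295.44 − £108.8023 = £186.64.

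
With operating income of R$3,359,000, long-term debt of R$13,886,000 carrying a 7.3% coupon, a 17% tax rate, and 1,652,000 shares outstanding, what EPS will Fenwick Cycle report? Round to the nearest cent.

R$1.18

Interest = R$1,013,678.00, so EBT = R$3,359,000 − R$1,013,678.00 = R$2,345,322.00.
After tax at 17%: net income = R$2,345,322.00 × 0.83 = R$1,946,617.26.
EPS = R$1,946,617.26 ÷ 1,652,000 = R$1.18.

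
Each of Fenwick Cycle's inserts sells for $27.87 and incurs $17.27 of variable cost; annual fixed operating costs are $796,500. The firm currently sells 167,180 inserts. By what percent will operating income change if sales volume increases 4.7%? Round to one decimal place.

Total contribution margin = 167,180 × $10.60 = $1,772,108.00.
Operating income = contribution − fixed costs = $1,772,108.00 − $796,500 = $975,608.00.
So DOL = total CM / EBIT = $1,772,108.00 / $975,608.00 = 1.8164.
So EBIT moves 1.8164 × (+4.7%) = +8.5%.

+8.5%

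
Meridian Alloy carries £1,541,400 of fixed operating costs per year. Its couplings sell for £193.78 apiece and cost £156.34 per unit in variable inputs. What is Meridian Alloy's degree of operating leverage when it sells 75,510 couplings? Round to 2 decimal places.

2.20

Contribution at this volume is 75,510 × £37.44 = £2,827,094.40.
Operating income = contribution − fixed costs = £2,827,094.40 − £1,541,400 = £1,285,694.40.
Degree of operating leverage = £2,827,094.40 / £1,285,694.40 = 2.1989.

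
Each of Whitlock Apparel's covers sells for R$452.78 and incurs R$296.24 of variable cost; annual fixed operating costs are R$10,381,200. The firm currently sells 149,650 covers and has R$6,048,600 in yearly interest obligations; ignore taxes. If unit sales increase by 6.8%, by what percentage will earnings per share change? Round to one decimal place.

Contribution at this volume is 149,650 × R$156.54 = R$23,426,211.00.
Operating income = contribution − fixed costs = R$23,426,211.00 − R$10,381,200 = R$13,045,011.00.
After interest of R$6,048,600.00, pre-tax earnings = R$6,996,411.00.
DCL = total CM / (EBIT − I) = R$23,426,211.00 / R$6,996,411.00 = 3.3483.
EPS therefore changes by 3.3483 × (+6.8%) = +22.8%.

+22.8%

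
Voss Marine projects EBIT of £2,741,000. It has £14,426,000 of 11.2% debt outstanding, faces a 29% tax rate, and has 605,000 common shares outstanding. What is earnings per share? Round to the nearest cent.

Interest = £1,615,712.00, so EBT = £2,741,000 − £1,615,712.00 = £1,125,288.00.
After tax at 29%: net income = £1,125,288.00 × 0.71 = £798,954.48.
EPS = £798,954.48 ÷ 605,000 = £1.32.

£1.32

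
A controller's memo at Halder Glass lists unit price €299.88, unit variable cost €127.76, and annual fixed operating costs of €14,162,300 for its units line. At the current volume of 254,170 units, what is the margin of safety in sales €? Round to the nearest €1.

Contribution margin per unit = €299.88 − €127.76 = €172.12. Break-even units = €14,162,300 ÷ €172.12 = 82,281.55; break-even revenue = 82,281.55 × €299.88 = €24,674,590.54.
Actual sales revenue = 254,170 × €299.88 = €76,220,499.60.
Margin of safety = €76,220,499.60 − €24,674,590.54 = €51,545,909.

€51,545,909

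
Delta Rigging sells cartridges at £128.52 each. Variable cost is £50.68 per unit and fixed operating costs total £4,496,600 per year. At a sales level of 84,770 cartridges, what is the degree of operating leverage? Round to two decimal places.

3.14

At 84,770 units, contribution = 84,770 × £77.84 = £6,598,496.80.
Subtracting fixed costs: EBIT = £6,598,496.80 − £4,496,600 = £2,101,896.80.
Degree of operating leverage = £6,598,496.80 / £2,101,896.80 = 3.1393.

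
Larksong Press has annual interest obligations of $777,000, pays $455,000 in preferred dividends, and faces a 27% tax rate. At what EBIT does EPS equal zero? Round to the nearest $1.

Grossing the preferred dividend up to pre-tax terms: $455,000 / (1 − 0.27) = $623,287.67.
Financial break-even EBIT = interest + D_p ÷ (1 − t) = $777,000 + $623,287.67 = $1,400,287.67.

$1,400,288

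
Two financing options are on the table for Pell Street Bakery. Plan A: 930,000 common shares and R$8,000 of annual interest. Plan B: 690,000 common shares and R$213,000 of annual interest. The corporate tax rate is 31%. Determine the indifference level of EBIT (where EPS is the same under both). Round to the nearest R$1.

R$802,375

Set EPS_A = EPS_B: (EBIT − R$8,000)(1 − 0.31) ÷ 930,000 = (EBIT − R$213,000)(1 − 0.31) ÷ 690,000.
The (1 − t) factor cancels: (EBIT − 8,000) × 690,000 = (EBIT − 213,000) × 930,000.
EBIT × (930,000 − 690,000) = 213,000 × 930,000 − 8,000 × 690,000 = 192,570,000,000, so EBIT = 192,570,000,000 ÷ 240,000 = 802,375.00.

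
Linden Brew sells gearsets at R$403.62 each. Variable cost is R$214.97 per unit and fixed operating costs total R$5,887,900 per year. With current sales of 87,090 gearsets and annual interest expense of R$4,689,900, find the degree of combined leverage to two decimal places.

2.81

Contribution at this volume is 87,090 × R$188.65 = R$16,429,528.50.
Operating income = contribution − fixed costs = R$16,429,528.50 − R$5,887,900 = R$10,541,628.50. Interest = R$4,689,900.00, so EBIT − I = R$5,851,728.50.
Degree of total leverage = total CM / (EBIT − interest) = R$16,429,528.50 / R$5,851,728.50 = 2.8076.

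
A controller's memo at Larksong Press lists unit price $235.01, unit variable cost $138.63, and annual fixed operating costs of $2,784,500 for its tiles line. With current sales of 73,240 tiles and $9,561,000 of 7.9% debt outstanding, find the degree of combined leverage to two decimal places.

2.01

At 73,240 units, contribution = 73,240 × $96.38 = $7,058,871.20.
EBIT = $7,058,871.20 − $2,784,500 = $4,274,371.20. Interest = $755,319.00.
DOL = $7,058,871.20 ÷ $4,274,371.20 = 1.6514; DFL = $4,274,371.20 ÷ $3,519,052.20 = 1.2146.
DCL = DOL × DFL = 1.6514 × 1.2146 = 2.0058.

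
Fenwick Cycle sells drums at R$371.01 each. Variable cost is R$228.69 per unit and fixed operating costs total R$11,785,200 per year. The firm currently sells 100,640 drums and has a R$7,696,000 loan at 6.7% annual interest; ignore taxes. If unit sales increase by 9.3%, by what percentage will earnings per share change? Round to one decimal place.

+65.9%

At 100,640 units, contribution = 100,640 × R$142.32 = R$14,323,084.80.
EBIT = R$14,323,084.80 − R$11,785,200 = R$2,537,884.80.
Interest = R$515,632.00, so EBIT − I = R$2,022,252.80.
DCL = total CM / (EBIT − I) = R$14,323,084.80 / R$2,022,252.80 = 7.0827.
EPS therefore changes by 7.0827 × (+9.3%) = +65.9%.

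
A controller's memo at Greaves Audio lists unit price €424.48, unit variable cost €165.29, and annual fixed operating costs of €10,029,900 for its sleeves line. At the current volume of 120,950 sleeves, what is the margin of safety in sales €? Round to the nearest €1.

€34,914,713

Unit CM = price − variable cost = €424.48 − €165.29 = €259.19. Break-even units = €10,029,900 ÷ €259.19 = 38,697.09; break-even revenue = 38,697.09 × €424.48 = €16,426,142.80.
Current sales = 120,950 × €424.48 = €51,340,856.00.
Margin of safety = €51,340,856.00 − €16,426,142.80 = €34,914,713.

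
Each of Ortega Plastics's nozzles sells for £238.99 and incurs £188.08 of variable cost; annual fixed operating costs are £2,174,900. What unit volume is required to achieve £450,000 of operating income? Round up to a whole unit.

51,560 nozzles

Contribution margin per unit = £238.99 − £188.08 = £50.91.
Required volume = (fixed costs + target profit) ÷ CM = (£2,174,900 + £450,000) ÷ £50.91 = 51,559.62, so 51,560 nozzles.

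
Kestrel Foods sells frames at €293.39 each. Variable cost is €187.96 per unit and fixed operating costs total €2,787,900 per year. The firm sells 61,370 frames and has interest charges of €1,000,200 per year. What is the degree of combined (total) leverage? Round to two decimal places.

2.41

Contribution at this volume is 61,370 × €105.43 = €6,470,239.10.
Operating income = contribution − fixed costs = €6,470,239.10 − €2,787,900 = €3,682,339.10. Interest = €1,000,200.00, so EBIT − I = €2,682,139.10.
DCL = contribution ÷ (EBIT − I) = €6,470,239.10 ÷ €2,682,139.10 = 2.4123.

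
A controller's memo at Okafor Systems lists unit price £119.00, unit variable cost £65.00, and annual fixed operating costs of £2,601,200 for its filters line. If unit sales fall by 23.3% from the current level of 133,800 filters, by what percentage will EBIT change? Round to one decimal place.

-36.4%

At 133,800 units, contribution = 133,800 × £54.00 = £7,225,200.00.
EBIT = £7,225,200.00 − £2,601,200 = £4,624,000.00.
Degree of operating leverage = £7,225,200.00 / £4,624,000.00 = 1.5625.
%ΔEBIT = DOL × %ΔSales = 1.5625 × -23.3% = -36.4%.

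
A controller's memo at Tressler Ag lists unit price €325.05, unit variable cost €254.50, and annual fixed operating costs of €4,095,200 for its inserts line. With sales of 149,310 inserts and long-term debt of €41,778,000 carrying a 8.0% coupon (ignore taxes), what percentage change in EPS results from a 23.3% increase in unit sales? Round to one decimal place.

+79.3%

Contribution at this volume is 149,310 × €70.55 = €10,533,820.50.
Operating income = contribution − fixed costs = €10,533,820.50 − €4,095,200 = €6,438,620.50.
After interest of €3,342,240.00, pre-tax earnings = €3,096,380.50.
DCL = total CM / (EBIT − I) = €10,533,820.50 / €3,096,380.50 = 3.4020.
EPS therefore changes by 3.4020 × (+23.3%) = +79.3%.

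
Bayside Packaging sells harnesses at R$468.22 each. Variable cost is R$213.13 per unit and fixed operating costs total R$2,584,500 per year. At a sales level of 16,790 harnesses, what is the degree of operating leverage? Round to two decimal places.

Contribution at this volume is 16,790 × R$255.09 = R$4,282,961.10.
EBIT = R$4,282,961.10 − R$2,584,500 = R$1,698,461.10.
Degree of operating leverage = R$4,282,961.10 / R$1,698,461.10 = 2.5217.

2.52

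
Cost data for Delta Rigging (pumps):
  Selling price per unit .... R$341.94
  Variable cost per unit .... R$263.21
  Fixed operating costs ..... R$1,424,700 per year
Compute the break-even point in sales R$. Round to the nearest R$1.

R$6,187,755

Contribution margin per unit = R$341.94 − R$263.21 = R$78.73, a CM ratio of R$78.73 ÷ R$341.94 = 0.2302.
Break-even sales = FC ÷ CM ratio = R$1,424,700 × R$341.94 / R$78.73 = R$6,187,755.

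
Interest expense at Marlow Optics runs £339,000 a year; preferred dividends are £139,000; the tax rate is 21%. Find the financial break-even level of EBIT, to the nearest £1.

Grossing the preferred dividend up to pre-tax terms: £139,000 / (1 − 0.21) = £175,949.37.
Financial break-even EBIT = interest + D_p ÷ (1 − t) = £339,000 + £175,949.37 = £514,949.37.

£514,949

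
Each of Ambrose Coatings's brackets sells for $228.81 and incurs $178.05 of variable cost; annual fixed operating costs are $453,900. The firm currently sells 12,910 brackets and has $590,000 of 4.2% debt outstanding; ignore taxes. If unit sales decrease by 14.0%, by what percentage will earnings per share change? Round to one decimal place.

Contribution at this volume is 12,910 × $50.76 = $655,311.60.
EBIT = $655,311.60 − $453,900 = $201,411.60.
Interest = $24,780.00, so EBIT − I = $176,631.60.
Degree of combined leverage = contribution ÷ (EBIT − I) = $655,311.60 ÷ $176,631.60 = 3.7100.
EPS therefore changes by 3.7100 × (-14.0%) = -51.9%.

-51.9%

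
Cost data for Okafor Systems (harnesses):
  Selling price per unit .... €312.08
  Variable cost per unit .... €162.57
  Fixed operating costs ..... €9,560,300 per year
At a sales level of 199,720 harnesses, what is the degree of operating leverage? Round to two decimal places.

Total contribution margin = 199,720 × €149.51 = €29,860,137.20.
Operating income = contribution − fixed costs = €29,860,137.20 − €9,560,300 = €20,299,837.20.
DOL = contribution ÷ EBIT = €29,860,137.20 ÷ €20,299,837.20 = 1.4710.

1.47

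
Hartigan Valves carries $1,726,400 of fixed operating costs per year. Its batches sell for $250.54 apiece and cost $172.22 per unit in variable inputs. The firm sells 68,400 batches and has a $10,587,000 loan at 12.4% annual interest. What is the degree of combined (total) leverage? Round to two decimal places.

2.31

Contribution at this volume is 68,400 × $78.32 = $5,357,088.00.
Subtracting fixed costs: EBIT = $5,357,088.00 − $1,726,400 = $3,630,688.00. Interest = $1,312,788.00, so EBIT − I = $2,317,900.00.
DCL = contribution ÷ (EBIT − I) = $5,357,088.00 ÷ $2,317,900.00 = 2.3112.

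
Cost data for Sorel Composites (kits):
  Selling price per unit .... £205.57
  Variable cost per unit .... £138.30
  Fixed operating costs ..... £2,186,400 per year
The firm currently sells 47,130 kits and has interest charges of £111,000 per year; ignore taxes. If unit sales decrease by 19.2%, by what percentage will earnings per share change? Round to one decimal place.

At 47,130 units, contribution = 47,130 × £67.27 = £3,170,435.10.
Subtracting fixed costs: EBIT = £3,170,435.10 − £2,186,400 = £984,035.10.
Interest = £111,000.00, so EBIT − I = £873,035.10.
Degree of combined leverage = contribution ÷ (EBIT − I) = £3,170,435.10 ÷ £873,035.10 = 3.6315.
%ΔEPS = DCL × %ΔSales = 3.6315 × -19.2% = -69.7%.

-69.7%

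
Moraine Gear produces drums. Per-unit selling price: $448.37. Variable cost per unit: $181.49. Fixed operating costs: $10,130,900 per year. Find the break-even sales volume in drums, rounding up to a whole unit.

37,961 drums

Contribution margin per unit = $448.37 − $181.49 = $266.88.
Break-even Q = $10,130,900 / $266.88 = 37,960.51 → 37,961 drums.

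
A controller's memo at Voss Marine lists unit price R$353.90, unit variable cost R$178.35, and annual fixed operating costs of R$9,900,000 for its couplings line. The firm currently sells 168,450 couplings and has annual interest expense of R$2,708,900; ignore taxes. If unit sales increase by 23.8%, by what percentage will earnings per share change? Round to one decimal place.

+41.5%

Total contribution margin = 168,450 × R$175.55 = R$29,571,397.50.
Operating income = contribution − fixed costs = R$29,571,397.50 − R$9,900,000 = R$19,671,397.50.
Interest = R$2,708,900.00, so EBIT − I = R$16,962,497.50.
DCL = total CM / (EBIT − I) = R$29,571,397.50 / R$16,962,497.50 = 1.7433.
EPS therefore changes by 1.7433 × (+23.8%) = +41.5%.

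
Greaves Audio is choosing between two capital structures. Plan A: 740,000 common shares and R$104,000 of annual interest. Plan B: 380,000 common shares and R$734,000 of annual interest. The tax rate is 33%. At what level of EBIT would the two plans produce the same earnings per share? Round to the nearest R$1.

R$1,399,000

Set EPS_A = EPS_B: (EBIT − R$104,000)(1 − 0.33) ÷ 740,000 = (EBIT − R$734,000)(1 − 0.33) ÷ 380,000.
The (1 − t) factor cancels: (EBIT − 104,000) × 380,000 = (EBIT − 734,000) × 740,000.
EBIT × (740,000 − 380,000) = 734,000 × 740,000 − 104,000 × 380,000 = 503,640,000,000, so EBIT = 503,640,000,000 ÷ 360,000 = 1,399,000.00.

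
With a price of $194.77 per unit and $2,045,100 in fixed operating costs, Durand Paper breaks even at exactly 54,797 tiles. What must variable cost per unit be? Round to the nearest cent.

At break-even, FC = Q × (P − VC), so P − VC = $2,045,100 ÷ 54,797 = $37.3214.
Variable cost per unit = $194.77 − $37.3214 = $157.45.

$157.45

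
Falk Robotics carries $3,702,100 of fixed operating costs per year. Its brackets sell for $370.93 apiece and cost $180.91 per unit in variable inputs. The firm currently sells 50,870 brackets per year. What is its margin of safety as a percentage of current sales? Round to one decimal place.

Contribution margin per unit = $370.93 − $180.91 = $190.02. Break-even units = $3,702,100 ÷ $190.02 = 19,482.69; break-even revenue = 19,482.69 × $370.93 = $7,226,712.73.
Current sales = 50,870 × $370.93 = $18,869,209.10.
Margin of safety = ($18,869,209.10 − $7,226,712.73) ÷ $18,869,209.10 = 61.7%.

61.7%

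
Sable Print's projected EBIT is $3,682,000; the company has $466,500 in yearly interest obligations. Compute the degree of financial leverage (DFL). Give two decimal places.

Interest = $466,500.00.
Degree of financial leverage = EBIT / (EBIT − interest) = $3,682,000 / $3,215,500.00 = 1.1451.

1.15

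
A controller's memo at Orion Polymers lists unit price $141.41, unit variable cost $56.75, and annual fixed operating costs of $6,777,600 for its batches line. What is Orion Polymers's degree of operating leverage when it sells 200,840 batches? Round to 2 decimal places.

1.66

At 200,840 units, contribution = 200,840 × $84.66 = $17,003,114.40.
EBIT = $17,003,114.40 − $6,777,600 = $10,225,514.40.
DOL = contribution ÷ EBIT = $17,003,114.40 ÷ $10,225,514.40 = 1.6628.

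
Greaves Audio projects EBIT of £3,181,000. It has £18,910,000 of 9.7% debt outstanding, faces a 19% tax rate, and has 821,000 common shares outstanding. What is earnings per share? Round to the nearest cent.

£1.33

Pre-tax income = £3,181,000 − £1,834,270.00 = £1,346,730.00.
Net income = £1,346,730.00 × (1 − 0.19) = £1,090,851.30.
EPS = £1,090,851.30 ÷ 821,000 = £1.33.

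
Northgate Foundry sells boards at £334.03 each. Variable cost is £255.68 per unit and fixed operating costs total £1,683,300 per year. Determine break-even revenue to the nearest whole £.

£7,176,422

CM per unit = £334.03 − £255.68 = £78.35; CM ratio = £78.35 / £334.03 = 0.2346.
Break-even sales = FC ÷ CM ratio = £1,683,300 × £334.03 / £78.35 = £7,176,422.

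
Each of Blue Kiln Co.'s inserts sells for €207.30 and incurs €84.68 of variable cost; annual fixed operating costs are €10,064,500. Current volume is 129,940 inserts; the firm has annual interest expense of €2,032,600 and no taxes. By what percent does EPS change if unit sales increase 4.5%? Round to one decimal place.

Contribution at this volume is 129,940 × €122.62 = €15,933,242.80.
EBIT = €15,933,242.80 − €10,064,500 = €5,868,742.80.
After interest of €2,032,600.00, pre-tax earnings = €3,836,142.80.
DCL = total CM / (EBIT − I) = €15,933,242.80 / €3,836,142.80 = 4.1535.
%ΔEPS = DCL × %ΔSales = 4.1535 × +4.5% = +18.7%.

+18.7%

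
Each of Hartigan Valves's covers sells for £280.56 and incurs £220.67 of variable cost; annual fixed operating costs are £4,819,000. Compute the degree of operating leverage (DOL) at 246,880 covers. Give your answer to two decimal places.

1.48

Contribution at this volume is 246,880 × £59.89 = £14,785,643.20.
Operating income = contribution − fixed costs = £14,785,643.20 − £4,819,000 = £9,966,643.20.
DOL = contribution ÷ EBIT = £14,785,643.20 ÷ £9,966,643.20 = 1.4835.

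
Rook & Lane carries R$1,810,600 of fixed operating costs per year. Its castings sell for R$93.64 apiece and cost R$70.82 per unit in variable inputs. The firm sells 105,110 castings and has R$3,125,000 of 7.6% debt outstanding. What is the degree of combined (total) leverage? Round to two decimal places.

6.84

At 105,110 units, contribution = 105,110 × R$22.82 = R$2,398,610.20.
EBIT = R$2,398,610.20 − R$1,810,600 = R$588,010.20. Interest = R$237,500.00.
DOL = R$2,398,610.20 ÷ R$588,010.20 = 4.0792; DFL = R$588,010.20 ÷ R$350,510.20 = 1.6776.
DCL = DOL × DFL = 4.0792 × 1.6776 = 6.8433.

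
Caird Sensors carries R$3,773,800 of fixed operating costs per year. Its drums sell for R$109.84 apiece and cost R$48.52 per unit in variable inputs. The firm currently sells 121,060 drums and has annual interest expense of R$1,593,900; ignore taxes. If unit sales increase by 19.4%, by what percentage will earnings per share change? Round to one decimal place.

At 121,060 units, contribution = 121,060 × R$61.32 = R$7,423,399.20.
Operating income = contribution − fixed costs = R$7,423,399.20 − R$3,773,800 = R$3,649,599.20.
After interest of R$1,593,900.00, pre-tax earnings = R$2,055,699.20.
Degree of combined leverage = contribution ÷ (EBIT − I) = R$7,423,399.20 ÷ R$2,055,699.20 = 3.6111.
EPS therefore changes by 3.6111 × (+19.4%) = +70.1%.

+70.1%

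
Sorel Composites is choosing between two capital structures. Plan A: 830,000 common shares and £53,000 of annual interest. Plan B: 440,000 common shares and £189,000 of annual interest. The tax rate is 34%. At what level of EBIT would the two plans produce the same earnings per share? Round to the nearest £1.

£342,436

At indifference, (EBIT − 53,000)(1 − t)/830,000 = (EBIT − 189,000)(1 − t)/440,000.
Cancelling (1 − t) and cross-multiplying: 440,000·(EBIT − 53,000) = 830,000·(EBIT − 189,000).
Solving, EBIT = (189,000·830,000 − 53,000·440,000) / (830,000 − 440,000) = 133,550,000,000 / 390,000 = 342,435.90.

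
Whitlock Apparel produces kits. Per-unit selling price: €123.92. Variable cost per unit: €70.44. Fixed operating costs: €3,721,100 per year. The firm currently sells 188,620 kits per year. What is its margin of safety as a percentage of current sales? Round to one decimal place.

63.1%

Unit CM = price − variable cost = €123.92 − €70.44 = €53.48. Break-even units = €3,721,100 ÷ €53.48 = 69,579.28; break-even revenue = 69,579.28 × €123.92 = €8,622,264.62.
Current sales = 188,620 × €123.92 = €23,373,790.40.
Margin of safety = (€23,373,790.40 − €8,622,264.62) ÷ €23,373,790.40 = 63.1%.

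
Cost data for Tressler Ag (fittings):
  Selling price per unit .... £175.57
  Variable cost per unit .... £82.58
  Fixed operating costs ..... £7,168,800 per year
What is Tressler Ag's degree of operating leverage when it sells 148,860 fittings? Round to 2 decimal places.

2.07

Total contribution margin = 148,860 × £92.99 = £13,842,491.40.
EBIT = £13,842,491.40 − £7,168,800 = £6,673,691.40.
So DOL = total CM / EBIT = £13,842,491.40 / £6,673,691.40 = 2.0742.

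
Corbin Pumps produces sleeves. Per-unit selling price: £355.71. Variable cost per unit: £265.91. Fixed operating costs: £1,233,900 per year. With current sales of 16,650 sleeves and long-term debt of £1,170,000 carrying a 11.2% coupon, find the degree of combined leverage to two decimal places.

Total contribution margin = 16,650 × £89.80 = £1,495,170.00.
EBIT = £1,495,170.00 − £1,233,900 = £261,270.00. Interest = £131,040.00.
DOL = £1,495,170.00 ÷ £261,270.00 = 5.7227; DFL = £261,270.00 ÷ £130,230.00 = 2.0062.
DCL = DOL × DFL = 5.7227 × 2.0062 = 11.4809.

11.48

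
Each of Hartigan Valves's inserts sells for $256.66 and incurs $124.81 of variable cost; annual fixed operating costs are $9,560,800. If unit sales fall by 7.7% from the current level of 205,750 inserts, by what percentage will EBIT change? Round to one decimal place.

-11.9%

At 205,750 units, contribution = 205,750 × $131.85 = $27,128,137.50.
Operating income = contribution − fixed costs = $27,128,137.50 − $9,560,800 = $17,567,337.50.
Degree of operating leverage = $27,128,137.50 / $17,567,337.50 = 1.5442.
Operating income changes by 1.5442 × -7.7% = -11.9%.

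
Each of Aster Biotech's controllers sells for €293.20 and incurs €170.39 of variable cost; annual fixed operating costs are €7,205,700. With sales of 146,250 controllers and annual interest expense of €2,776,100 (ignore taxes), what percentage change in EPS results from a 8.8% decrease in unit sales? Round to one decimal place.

Contribution at this volume is 146,250 × €122.81 = €17,960,962.50.
Subtracting fixed costs: EBIT = €17,960,962.50 − €7,205,700 = €10,755,262.50.
After interest of €2,776,100.00, pre-tax earnings = €7,979,162.50.
Degree of combined leverage = contribution ÷ (EBIT − I) = €17,960,962.50 ÷ €7,979,162.50 = 2.2510.
EPS therefore changes by 2.2510 × (-8.8%) = -19.8%.

-19.8%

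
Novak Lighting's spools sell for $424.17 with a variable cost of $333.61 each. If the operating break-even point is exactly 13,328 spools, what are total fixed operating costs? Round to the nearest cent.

$1,206,983.68

Contribution margin per unit = $424.17 − $333.61 = $90.56.
Since BE = FC / CM, FC = 13,328 × $90.56 = $1,206,983.68.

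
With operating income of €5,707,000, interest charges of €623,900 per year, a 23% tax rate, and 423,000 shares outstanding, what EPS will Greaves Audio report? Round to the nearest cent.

Pre-tax income = €5,707,000 − €623,900.00 = €5,083,100.00.
After tax at 23%: net income = €5,083,100.00 × 0.77 = €3,913,987.00.
Per share: €3,913,987.00 / 423,000 shares = €9.25.

€9.25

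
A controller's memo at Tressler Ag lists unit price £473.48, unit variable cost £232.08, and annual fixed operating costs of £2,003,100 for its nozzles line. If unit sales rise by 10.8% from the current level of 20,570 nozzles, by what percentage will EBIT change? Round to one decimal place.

+18.1%

Contribution at this volume is 20,570 × £241.40 = £4,965,598.00.
Operating income = contribution − fixed costs = £4,965,598.00 − £2,003,100 = £2,962,498.00.
So DOL = total CM / EBIT = £4,965,598.00 / £2,962,498.00 = 1.6762.
So EBIT moves 1.6762 × (+10.8%) = +18.1%.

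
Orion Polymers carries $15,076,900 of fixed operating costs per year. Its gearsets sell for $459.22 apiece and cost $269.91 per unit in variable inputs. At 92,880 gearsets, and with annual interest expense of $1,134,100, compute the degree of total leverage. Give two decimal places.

Total contribution margin = 92,880 × $189.31 = $17,583,112.80.
Operating income = contribution − fixed costs = $17,583,112.80 − $15,076,900 = $2,506,212.80. Interest = $1,134,100.00.
DOL = $17,583,112.80 ÷ $2,506,212.80 = 7.0158; DFL = $2,506,212.80 ÷ $1,372,112.80 = 1.8265.
DCL = DOL × DFL = 7.0158 × 1.8265 = 12.8144.

12.81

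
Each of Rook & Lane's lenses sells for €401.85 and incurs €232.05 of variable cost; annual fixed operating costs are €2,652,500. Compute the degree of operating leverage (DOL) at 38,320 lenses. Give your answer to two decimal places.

Contribution at this volume is 38,320 × €169.80 = €6,506,736.00.
EBIT = €6,506,736.00 − €2,652,500 = €3,854,236.00.
So DOL = total CM / EBIT = €6,506,736.00 / €3,854,236.00 = 1.6882.

1.69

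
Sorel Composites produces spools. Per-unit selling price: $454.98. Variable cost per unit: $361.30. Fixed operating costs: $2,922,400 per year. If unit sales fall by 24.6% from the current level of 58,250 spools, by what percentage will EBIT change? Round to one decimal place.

-53.0%

At 58,250 units, contribution = 58,250 × $93.68 = $5,456,860.00.
Operating income = contribution − fixed costs = $5,456,860.00 − $2,922,400 = $2,534,460.00.
DOL = contribution ÷ EBIT = $5,456,860.00 ÷ $2,534,460.00 = 2.1531.
Operating income changes by 2.1531 × -24.6% = -53.0%.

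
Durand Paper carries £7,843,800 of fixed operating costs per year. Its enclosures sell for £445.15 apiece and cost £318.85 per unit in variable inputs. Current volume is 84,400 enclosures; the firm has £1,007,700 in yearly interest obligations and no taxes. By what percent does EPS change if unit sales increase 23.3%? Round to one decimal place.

+137.4%

Contribution at this volume is 84,400 × £126.30 = £10,659,720.00.
Operating income = contribution − fixed costs = £10,659,720.00 − £7,843,800 = £2,815,920.00.
After interest of £1,007,700.00, pre-tax earnings = £1,808,220.00.
DCL = total CM / (EBIT − I) = £10,659,720.00 / £1,808,220.00 = 5.8951.
EPS therefore changes by 5.8951 × (+23.3%) = +137.4%.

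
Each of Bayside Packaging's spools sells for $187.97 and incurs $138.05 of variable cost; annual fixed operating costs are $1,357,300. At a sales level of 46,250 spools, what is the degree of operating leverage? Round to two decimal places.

Total contribution margin = 46,250 × $49.92 = $2,308,800.00.
Subtracting fixed costs: EBIT = $2,308,800.00 − $1,357,300 = $951,500.00.
So DOL = total CM / EBIT = $2,308,800.00 / $951,500.00 = 2.4265.

2.43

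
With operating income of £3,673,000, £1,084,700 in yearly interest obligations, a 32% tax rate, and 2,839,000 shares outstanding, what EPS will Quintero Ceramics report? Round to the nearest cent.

£0.62

Pre-tax income = £3,673,000 − £1,084,700.00 = £2,588,300.00.
Net income = £2,588,300.00 × (1 − 0.32) = £1,760,044.00.
Per share: £1,760,044.00 / 2,839,000 shares = £0.62.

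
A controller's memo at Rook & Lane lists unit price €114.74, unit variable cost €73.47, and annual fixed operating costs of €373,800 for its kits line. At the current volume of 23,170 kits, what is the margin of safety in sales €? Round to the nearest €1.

Unit CM = price − variable cost = €114.74 − €73.47 = €41.27. Break-even units = €373,800 ÷ €41.27 = 9,057.43; break-even revenue = 9,057.43 × €114.74 = €1,039,249.14.
Actual sales revenue = 23,170 × €114.74 = €2,658,525.80.
Margin of safety = €2,658,525.80 − €1,039,249.14 = €1,619,277.

€1,619,277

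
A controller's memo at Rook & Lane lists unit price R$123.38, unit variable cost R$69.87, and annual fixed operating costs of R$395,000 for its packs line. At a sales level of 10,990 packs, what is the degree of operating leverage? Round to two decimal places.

Contribution at this volume is 10,990 × R$53.51 = R$588,074.90.
Subtracting fixed costs: EBIT = R$588,074.90 − R$395,000 = R$193,074.90.
DOL = contribution ÷ EBIT = R$588,074.90 ÷ R$193,074.90 = 3.0458.

3.05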